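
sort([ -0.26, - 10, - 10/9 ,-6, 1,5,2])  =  [ - 10, - 6, - 10/9, - 0.26,1,2,5]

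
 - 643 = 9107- 9750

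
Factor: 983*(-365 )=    - 358795  =  - 5^1*73^1*983^1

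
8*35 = 280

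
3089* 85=262565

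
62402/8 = 31201/4 = 7800.25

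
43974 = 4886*9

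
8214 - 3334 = 4880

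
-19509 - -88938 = 69429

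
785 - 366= 419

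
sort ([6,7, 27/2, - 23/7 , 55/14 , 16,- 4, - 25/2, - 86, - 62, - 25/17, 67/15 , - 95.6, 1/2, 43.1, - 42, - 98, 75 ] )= [ - 98,-95.6, - 86, - 62, - 42, - 25/2, - 4, - 23/7, - 25/17,1/2, 55/14, 67/15,  6, 7, 27/2, 16, 43.1,75 ] 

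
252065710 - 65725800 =186339910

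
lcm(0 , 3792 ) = 0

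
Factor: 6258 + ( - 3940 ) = 2318 = 2^1*19^1*61^1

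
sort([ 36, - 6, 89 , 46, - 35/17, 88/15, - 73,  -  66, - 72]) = [ - 73 , - 72,  -  66, - 6 , - 35/17,88/15, 36,46,  89]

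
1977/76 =26+ 1/76 = 26.01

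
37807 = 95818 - 58011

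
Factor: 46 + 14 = 2^2*3^1 * 5^1 = 60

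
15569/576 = 27 + 17/576=27.03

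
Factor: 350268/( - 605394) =- 2^1*3^ ( - 3 )*17^2*37^( - 1 ) =- 578/999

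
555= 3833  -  3278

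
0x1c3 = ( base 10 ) 451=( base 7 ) 1213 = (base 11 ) 380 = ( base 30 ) F1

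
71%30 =11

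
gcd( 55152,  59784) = 24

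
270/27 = 10 = 10.00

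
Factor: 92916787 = 92916787^1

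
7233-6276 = 957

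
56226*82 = 4610532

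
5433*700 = 3803100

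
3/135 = 1/45  =  0.02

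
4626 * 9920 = 45889920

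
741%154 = 125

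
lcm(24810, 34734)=173670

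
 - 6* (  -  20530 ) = 123180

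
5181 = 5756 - 575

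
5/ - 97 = - 5/97 =- 0.05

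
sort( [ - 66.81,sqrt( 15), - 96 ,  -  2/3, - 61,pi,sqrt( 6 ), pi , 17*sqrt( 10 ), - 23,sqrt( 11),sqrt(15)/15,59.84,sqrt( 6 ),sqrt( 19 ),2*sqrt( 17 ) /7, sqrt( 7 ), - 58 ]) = [ - 96, -66.81 , - 61, - 58, - 23, - 2/3,sqrt( 15 )/15, 2*sqrt( 17)/7,sqrt( 6), sqrt( 6),sqrt( 7 ) , pi, pi,sqrt(  11), sqrt ( 15)  ,  sqrt( 19),17*sqrt( 10 ),59.84]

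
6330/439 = 6330/439 = 14.42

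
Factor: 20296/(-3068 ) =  - 86/13 = -2^1*13^( - 1 ) * 43^1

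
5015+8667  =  13682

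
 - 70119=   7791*( - 9 )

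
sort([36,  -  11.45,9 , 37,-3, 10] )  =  [  -  11.45 ,-3, 9, 10, 36, 37]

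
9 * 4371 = 39339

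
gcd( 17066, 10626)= 322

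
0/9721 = 0 = 0.00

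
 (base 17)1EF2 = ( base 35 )7ib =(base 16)2400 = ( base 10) 9216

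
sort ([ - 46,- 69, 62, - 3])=[- 69, - 46, - 3, 62]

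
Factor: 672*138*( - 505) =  - 2^6 * 3^2*5^1 * 7^1 * 23^1*101^1 = - 46831680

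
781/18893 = 781/18893 = 0.04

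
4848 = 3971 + 877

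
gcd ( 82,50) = 2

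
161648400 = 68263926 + 93384474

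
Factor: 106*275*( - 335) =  - 9765250 = - 2^1*5^3* 11^1 * 53^1*67^1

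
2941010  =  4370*673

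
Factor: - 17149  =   - 11^1*1559^1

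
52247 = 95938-43691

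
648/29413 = 648/29413 = 0.02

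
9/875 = 9/875 = 0.01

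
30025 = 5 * 6005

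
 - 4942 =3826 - 8768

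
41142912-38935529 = 2207383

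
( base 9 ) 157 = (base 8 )205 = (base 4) 2011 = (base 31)49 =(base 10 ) 133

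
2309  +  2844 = 5153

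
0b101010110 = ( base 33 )ac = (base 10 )342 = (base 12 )246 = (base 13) 204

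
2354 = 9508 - 7154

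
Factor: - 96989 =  - 96989^1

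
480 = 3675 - 3195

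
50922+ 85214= 136136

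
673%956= 673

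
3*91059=273177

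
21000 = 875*24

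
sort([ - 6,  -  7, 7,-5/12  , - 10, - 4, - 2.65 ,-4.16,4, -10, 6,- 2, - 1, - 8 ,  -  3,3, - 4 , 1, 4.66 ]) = [-10, - 10,- 8, - 7,-6 , - 4.16 , - 4 , - 4, - 3,  -  2.65,-2, -1, - 5/12, 1, 3,4, 4.66, 6, 7]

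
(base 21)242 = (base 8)1710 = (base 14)4d2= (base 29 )14b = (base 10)968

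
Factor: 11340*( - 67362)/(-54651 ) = 2^3*3^4*5^1* 7^1*103^1 * 109^1*18217^( - 1 ) = 254628360/18217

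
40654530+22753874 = 63408404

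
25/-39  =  -1 + 14/39 = - 0.64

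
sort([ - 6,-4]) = [ - 6, - 4] 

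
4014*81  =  325134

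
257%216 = 41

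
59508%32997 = 26511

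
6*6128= 36768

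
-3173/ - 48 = 66 + 5/48 = 66.10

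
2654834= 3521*754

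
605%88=77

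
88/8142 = 44/4071  =  0.01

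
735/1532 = 735/1532 =0.48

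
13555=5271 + 8284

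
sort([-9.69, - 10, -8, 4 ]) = [ - 10, - 9.69, - 8,4]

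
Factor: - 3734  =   - 2^1*1867^1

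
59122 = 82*721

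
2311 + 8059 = 10370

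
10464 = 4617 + 5847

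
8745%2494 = 1263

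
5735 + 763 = 6498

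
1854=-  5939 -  - 7793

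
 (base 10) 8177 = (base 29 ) 9KS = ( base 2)1111111110001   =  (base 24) E4H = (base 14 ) 2DA1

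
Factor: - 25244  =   - 2^2*6311^1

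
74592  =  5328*14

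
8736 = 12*728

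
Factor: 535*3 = 1605 = 3^1 * 5^1 * 107^1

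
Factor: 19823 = 43^1 * 461^1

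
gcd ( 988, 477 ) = 1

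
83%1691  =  83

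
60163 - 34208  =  25955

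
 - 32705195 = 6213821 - 38919016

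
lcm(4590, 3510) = 59670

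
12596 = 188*67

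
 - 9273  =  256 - 9529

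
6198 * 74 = 458652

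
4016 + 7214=11230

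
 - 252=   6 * ( - 42 ) 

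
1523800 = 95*16040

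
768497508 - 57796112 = 710701396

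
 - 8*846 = - 6768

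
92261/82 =92261/82=1125.13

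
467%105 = 47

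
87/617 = 87/617 = 0.14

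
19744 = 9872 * 2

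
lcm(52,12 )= 156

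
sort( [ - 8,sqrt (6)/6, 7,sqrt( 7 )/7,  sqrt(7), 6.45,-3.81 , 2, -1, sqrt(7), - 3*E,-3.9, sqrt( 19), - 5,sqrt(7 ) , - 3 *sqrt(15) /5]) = [ - 3*E , - 8, - 5 , - 3.9, - 3.81, - 3*sqrt( 15) /5,  -  1, sqrt( 7) /7,  sqrt(6 )/6, 2, sqrt(7 ),sqrt(7 ) , sqrt(7 ) , sqrt(19 ),6.45, 7]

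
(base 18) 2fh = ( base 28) 15b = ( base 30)115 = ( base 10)935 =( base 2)1110100111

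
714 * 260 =185640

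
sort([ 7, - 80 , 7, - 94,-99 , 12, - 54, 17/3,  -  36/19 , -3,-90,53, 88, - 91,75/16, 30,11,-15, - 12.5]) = [ -99, - 94, - 91,-90, - 80 , - 54 , - 15, - 12.5, - 3,-36/19,  75/16,17/3, 7, 7, 11,12,30,53,88 ]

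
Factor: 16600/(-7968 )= - 2^( - 2 )*3^( - 1 ) * 5^2  =  - 25/12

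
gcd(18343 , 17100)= 1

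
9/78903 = 1/8767 = 0.00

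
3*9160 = 27480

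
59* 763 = 45017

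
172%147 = 25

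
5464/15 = 364 + 4/15 = 364.27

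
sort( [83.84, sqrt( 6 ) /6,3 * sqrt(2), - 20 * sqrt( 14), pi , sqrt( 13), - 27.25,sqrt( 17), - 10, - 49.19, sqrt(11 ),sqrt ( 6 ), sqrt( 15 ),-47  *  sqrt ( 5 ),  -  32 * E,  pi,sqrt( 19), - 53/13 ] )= [ - 47* sqrt ( 5 ),-32*E, - 20*sqrt( 14 ),-49.19, - 27.25, - 10,  -  53/13,sqrt( 6 ) /6 , sqrt(6),pi,pi,sqrt( 11),sqrt(13 ),sqrt (15),sqrt(17 ),3*sqrt(2 ),sqrt( 19 ),83.84]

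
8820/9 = 980  =  980.00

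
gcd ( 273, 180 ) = 3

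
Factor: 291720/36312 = 5^1*11^1*13^1*89^( - 1)= 715/89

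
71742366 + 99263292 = 171005658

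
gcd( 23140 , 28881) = 1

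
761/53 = 14 + 19/53 = 14.36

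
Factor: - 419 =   -  419^1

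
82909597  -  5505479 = 77404118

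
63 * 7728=486864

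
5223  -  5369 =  - 146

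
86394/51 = 1694 = 1694.00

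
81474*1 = 81474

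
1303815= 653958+649857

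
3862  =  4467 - 605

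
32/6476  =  8/1619= 0.00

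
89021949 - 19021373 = 70000576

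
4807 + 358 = 5165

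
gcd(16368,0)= 16368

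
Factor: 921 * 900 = 2^2*3^3 * 5^2 * 307^1=828900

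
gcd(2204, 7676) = 76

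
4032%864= 576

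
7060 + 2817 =9877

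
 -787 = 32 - 819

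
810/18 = 45 =45.00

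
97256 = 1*97256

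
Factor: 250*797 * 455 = 90658750 = 2^1 * 5^4*7^1*13^1*797^1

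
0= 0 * 43512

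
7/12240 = 7/12240 = 0.00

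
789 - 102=687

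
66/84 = 11/14 = 0.79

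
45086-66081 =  - 20995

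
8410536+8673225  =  17083761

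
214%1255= 214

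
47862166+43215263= 91077429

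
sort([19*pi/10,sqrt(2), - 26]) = [-26,sqrt( 2),19*pi/10]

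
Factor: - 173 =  - 173^1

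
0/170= 0=0.00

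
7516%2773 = 1970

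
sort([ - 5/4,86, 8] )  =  [ - 5/4, 8,86 ] 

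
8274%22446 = 8274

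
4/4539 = 4/4539 = 0.00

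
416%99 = 20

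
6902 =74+6828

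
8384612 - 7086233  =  1298379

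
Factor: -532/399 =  - 4/3= -  2^2*3^( - 1)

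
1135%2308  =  1135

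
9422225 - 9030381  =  391844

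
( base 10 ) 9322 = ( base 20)1362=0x246A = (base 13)4321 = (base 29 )B2D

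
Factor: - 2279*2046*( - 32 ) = 149210688 = 2^6*3^1*11^1 * 31^1*43^1*53^1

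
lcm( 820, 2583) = 51660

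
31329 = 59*531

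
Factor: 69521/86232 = 2^(-3 )  *3^( - 1)*19^1*3593^( - 1)*3659^1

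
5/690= 1/138 = 0.01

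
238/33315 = 238/33315 = 0.01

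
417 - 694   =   - 277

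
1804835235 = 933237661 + 871597574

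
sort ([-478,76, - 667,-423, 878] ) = [ - 667,  -  478, - 423, 76, 878 ]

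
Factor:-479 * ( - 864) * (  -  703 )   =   - 290940768 = - 2^5*3^3 * 19^1*37^1*479^1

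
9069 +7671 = 16740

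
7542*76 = 573192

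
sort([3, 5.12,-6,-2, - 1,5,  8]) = [ - 6, - 2 ,- 1, 3,5 , 5.12,8]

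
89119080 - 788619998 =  - 699500918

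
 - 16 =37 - 53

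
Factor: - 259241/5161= - 13^( - 1) * 653^1 = - 653/13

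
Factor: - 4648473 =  - 3^2*397^1*1301^1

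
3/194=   3/194 = 0.02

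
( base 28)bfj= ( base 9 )13380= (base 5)242223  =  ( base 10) 9063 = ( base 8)21547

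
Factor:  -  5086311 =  - 3^1*1695437^1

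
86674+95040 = 181714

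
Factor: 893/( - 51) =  - 3^( - 1)*17^ ( - 1 )*19^1*47^1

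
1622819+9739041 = 11361860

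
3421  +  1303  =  4724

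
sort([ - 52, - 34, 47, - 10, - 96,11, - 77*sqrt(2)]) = [ - 77*sqrt(2 ), -96 , - 52, - 34,-10,11,47]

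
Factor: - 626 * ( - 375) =234750 = 2^1*3^1* 5^3  *  313^1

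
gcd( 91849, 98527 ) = 53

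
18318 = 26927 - 8609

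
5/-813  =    -  5/813 = - 0.01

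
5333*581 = 3098473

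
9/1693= 9/1693 = 0.01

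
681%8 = 1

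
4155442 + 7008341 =11163783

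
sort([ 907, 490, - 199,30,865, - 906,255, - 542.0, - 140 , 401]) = [ - 906, - 542.0, - 199, - 140,  30,255, 401, 490, 865,  907 ]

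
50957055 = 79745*639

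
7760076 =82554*94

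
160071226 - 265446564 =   -  105375338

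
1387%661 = 65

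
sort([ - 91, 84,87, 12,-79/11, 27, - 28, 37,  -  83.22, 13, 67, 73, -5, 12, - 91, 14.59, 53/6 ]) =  [ - 91, - 91,  -  83.22 , - 28,-79/11, -5 , 53/6, 12, 12, 13,14.59,27, 37,67, 73, 84,87 ]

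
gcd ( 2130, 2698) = 142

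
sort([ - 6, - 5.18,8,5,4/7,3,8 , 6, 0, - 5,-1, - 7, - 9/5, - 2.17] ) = [ - 7 , - 6, - 5.18,-5, - 2.17,-9/5,  -  1, 0 , 4/7,3,  5,6,  8,  8]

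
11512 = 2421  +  9091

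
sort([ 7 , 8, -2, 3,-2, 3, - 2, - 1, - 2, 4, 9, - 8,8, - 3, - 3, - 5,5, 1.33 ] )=[ - 8 ,  -  5, - 3, - 3, - 2 , - 2, - 2, - 2, - 1,1.33, 3, 3,4,5 , 7,8,8 , 9]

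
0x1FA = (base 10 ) 506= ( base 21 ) 132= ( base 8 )772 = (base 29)hd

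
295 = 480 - 185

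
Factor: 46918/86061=2^1*3^( - 1 )*23459^1*28687^( - 1)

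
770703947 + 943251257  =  1713955204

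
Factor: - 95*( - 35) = 5^2*7^1*19^1 = 3325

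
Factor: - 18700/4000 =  - 187/40  =  - 2^ (-3)*5^( - 1)*11^1*17^1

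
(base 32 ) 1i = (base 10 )50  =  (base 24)22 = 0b110010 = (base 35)1F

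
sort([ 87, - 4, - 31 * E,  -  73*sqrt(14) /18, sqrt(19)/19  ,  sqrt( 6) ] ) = [ - 31*E, - 73*sqrt( 14)/18 , - 4, sqrt( 19 )/19  ,  sqrt(6), 87]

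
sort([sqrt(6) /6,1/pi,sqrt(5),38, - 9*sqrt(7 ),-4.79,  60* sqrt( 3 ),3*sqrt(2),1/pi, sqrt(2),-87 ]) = [-87, - 9*sqrt(7), - 4.79,1/pi,  1/pi, sqrt (6 ) /6, sqrt(2),sqrt ( 5),3*sqrt( 2 ), 38, 60*sqrt ( 3)]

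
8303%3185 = 1933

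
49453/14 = 49453/14  =  3532.36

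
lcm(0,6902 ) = 0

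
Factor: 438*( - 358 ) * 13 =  - 2^2*3^1*13^1*73^1*179^1=-2038452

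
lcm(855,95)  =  855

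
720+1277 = 1997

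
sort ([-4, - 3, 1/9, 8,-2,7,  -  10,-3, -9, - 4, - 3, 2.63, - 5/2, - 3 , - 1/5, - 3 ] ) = [  -  10, - 9, - 4,-4 ,-3, - 3, - 3,  -  3,- 3, - 5/2 , - 2, - 1/5 , 1/9,  2.63, 7, 8]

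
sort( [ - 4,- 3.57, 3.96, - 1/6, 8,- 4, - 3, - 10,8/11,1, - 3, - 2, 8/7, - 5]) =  [ - 10, - 5,-4, - 4, - 3.57, - 3, - 3, - 2,  -  1/6,8/11,1, 8/7,3.96,  8]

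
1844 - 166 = 1678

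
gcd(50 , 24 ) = 2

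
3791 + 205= 3996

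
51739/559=51739/559 =92.56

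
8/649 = 8/649= 0.01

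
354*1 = 354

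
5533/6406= 5533/6406 = 0.86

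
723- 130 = 593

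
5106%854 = 836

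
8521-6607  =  1914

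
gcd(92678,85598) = 2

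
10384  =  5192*2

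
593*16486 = 9776198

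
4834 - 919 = 3915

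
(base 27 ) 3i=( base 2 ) 1100011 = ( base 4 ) 1203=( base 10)99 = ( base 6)243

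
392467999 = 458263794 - 65795795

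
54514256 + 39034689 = 93548945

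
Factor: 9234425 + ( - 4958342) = 3^1*7^2  *  19^1*1531^1 = 4276083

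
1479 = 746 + 733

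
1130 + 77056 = 78186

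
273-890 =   -  617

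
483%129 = 96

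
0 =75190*0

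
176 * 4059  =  714384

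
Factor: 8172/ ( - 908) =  - 9 = - 3^2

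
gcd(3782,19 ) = 1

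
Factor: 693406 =2^1*7^1*49529^1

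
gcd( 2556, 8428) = 4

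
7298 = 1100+6198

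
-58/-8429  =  58/8429 = 0.01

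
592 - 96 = 496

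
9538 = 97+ 9441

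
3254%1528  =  198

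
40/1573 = 40/1573= 0.03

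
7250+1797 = 9047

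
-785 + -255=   -  1040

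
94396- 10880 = 83516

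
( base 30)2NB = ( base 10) 2501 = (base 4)213011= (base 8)4705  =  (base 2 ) 100111000101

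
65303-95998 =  - 30695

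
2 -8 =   -  6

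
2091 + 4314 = 6405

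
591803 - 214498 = 377305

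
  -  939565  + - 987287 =- 1926852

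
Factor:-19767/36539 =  - 33/61 = - 3^1*11^1*61^ ( - 1)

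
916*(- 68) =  - 62288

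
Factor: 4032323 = 89^1*45307^1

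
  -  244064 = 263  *(- 928)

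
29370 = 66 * 445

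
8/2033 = 8/2033 = 0.00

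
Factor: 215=5^1*43^1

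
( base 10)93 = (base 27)3C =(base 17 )58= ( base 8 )135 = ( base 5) 333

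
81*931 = 75411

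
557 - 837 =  - 280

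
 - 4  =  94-98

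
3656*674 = 2464144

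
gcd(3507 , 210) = 21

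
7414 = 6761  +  653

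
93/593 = 93/593 = 0.16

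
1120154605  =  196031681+924122924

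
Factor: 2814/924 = 2^ ( - 1 )*11^( - 1 )*67^1 = 67/22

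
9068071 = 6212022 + 2856049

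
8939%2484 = 1487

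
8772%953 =195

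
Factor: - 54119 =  - 13^1*23^1*181^1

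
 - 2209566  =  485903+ - 2695469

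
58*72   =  4176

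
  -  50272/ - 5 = 10054+2/5 = 10054.40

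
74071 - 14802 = 59269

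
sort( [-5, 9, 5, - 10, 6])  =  [ - 10,- 5,5, 6,9 ] 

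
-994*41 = -40754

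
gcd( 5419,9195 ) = 1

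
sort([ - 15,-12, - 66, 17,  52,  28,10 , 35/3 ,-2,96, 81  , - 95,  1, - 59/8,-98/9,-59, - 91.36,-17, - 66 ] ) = [-95,  -  91.36,-66, - 66, - 59,  -  17,-15,-12, - 98/9,-59/8, - 2,1,10 , 35/3,17, 28, 52,81,96 ] 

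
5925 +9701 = 15626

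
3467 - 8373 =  - 4906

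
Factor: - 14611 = -19^1*769^1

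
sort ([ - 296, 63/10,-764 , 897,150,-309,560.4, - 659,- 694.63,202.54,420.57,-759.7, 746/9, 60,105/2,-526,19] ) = [ - 764, - 759.7  ,- 694.63,- 659, - 526, - 309, - 296,  63/10 , 19 , 105/2,  60 , 746/9 , 150, 202.54,  420.57,560.4,897 ] 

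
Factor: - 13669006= - 2^1*13^1 * 525731^1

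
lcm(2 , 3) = 6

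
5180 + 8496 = 13676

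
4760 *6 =28560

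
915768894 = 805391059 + 110377835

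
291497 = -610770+902267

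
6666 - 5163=1503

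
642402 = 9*71378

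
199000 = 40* 4975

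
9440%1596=1460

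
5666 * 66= 373956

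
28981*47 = 1362107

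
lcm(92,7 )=644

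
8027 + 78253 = 86280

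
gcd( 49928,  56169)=6241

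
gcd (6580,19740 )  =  6580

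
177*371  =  65667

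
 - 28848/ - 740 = 7212/185 =38.98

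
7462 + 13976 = 21438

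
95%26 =17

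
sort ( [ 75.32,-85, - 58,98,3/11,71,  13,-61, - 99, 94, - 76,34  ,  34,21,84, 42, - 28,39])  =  [-99, - 85,-76, - 61, - 58,  -  28,3/11,13,21,34 , 34, 39 , 42,71, 75.32, 84, 94,  98]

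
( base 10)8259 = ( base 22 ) H19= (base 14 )301d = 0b10000001000011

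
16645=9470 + 7175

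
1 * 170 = 170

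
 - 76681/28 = -76681/28 = - 2738.61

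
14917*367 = 5474539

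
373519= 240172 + 133347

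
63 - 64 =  - 1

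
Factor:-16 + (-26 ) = -42 = - 2^1*3^1 * 7^1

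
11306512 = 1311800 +9994712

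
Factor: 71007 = 3^1*23669^1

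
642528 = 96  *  6693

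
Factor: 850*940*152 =2^6*5^3*17^1*19^1*47^1 = 121448000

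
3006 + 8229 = 11235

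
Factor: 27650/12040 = 2^( - 2 ) * 5^1*43^(-1 )*  79^1 = 395/172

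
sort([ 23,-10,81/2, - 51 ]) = [-51,  -  10, 23, 81/2 ] 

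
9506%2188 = 754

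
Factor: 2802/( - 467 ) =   -  6 = -  2^1 * 3^1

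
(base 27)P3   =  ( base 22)18I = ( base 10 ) 678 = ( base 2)1010100110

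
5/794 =5/794 = 0.01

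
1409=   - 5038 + 6447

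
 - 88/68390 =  - 1 + 34151/34195 =- 0.00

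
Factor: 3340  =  2^2*5^1*167^1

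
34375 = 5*6875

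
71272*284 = 20241248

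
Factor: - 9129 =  - 3^1 * 17^1*179^1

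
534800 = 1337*400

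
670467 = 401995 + 268472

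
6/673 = 6/673= 0.01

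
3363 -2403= 960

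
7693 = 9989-2296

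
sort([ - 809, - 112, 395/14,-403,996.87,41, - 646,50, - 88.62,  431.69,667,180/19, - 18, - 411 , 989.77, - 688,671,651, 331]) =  [ - 809,-688, - 646, - 411, - 403, - 112,-88.62, - 18,180/19, 395/14,41,50, 331,431.69,  651,667,671,989.77, 996.87] 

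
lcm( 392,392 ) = 392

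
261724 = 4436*59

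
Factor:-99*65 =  - 6435  =  - 3^2*5^1 * 11^1*13^1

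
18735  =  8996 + 9739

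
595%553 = 42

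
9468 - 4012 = 5456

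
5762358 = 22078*261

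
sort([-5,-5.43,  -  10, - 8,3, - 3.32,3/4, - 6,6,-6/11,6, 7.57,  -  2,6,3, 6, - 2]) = [-10, - 8, - 6, - 5.43,-5, - 3.32, - 2,  -  2, - 6/11,3/4,3,3,6,6,6, 6,7.57]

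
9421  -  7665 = 1756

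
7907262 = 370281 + 7536981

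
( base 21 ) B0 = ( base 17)da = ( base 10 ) 231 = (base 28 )87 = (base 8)347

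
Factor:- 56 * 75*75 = - 2^3*3^2*5^4*7^1 =- 315000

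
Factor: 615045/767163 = 655/817= 5^1 * 19^( - 1 )*43^( - 1 )*131^1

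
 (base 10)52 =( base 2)110100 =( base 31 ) 1l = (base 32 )1k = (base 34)1i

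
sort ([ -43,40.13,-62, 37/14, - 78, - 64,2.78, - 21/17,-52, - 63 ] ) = [ - 78 ,-64, -63,-62, -52,-43, -21/17,37/14,2.78,40.13]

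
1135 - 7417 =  - 6282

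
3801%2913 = 888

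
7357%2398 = 163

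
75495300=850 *88818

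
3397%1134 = 1129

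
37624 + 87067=124691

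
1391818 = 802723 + 589095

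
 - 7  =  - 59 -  - 52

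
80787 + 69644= 150431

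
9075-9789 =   -  714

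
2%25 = 2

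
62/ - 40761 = -1 + 40699/40761 = - 0.00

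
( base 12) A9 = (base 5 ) 1004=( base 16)81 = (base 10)129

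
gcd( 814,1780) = 2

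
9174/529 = 9174/529  =  17.34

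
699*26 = 18174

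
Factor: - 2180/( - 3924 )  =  5/9=3^ ( - 2 ) * 5^1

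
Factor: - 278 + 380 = 2^1*3^1*17^1=102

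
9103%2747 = 862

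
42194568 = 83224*507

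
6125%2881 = 363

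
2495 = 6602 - 4107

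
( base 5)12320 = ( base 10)960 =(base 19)2CA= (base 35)RF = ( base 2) 1111000000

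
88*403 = 35464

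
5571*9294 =51776874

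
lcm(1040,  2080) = 2080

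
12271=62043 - 49772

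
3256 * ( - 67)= - 218152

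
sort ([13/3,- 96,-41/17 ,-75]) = [ - 96 , - 75,-41/17, 13/3] 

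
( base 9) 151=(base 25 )52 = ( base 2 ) 1111111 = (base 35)3m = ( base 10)127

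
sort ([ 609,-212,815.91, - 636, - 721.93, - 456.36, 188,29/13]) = [ - 721.93 ,-636, - 456.36, - 212,29/13,188,609,  815.91]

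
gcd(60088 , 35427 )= 7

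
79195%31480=16235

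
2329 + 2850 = 5179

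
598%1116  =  598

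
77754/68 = 1143 + 15/34 = 1143.44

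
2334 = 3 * 778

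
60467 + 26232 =86699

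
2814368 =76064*37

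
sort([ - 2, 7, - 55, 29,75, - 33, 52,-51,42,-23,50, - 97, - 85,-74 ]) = [ - 97, - 85, -74,-55 , - 51, - 33 , - 23,-2, 7,29,42,50,52,75]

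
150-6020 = - 5870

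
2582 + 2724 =5306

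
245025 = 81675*3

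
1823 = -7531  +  9354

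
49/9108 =49/9108 = 0.01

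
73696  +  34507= 108203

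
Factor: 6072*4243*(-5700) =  - 146851927200 = - 2^5*3^2*5^2*11^1*19^1*23^1 * 4243^1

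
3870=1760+2110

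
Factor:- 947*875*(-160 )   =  2^5*5^4*7^1*947^1  =  132580000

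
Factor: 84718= 2^1*42359^1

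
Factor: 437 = 19^1*23^1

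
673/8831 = 673/8831 = 0.08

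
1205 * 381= 459105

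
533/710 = 533/710 = 0.75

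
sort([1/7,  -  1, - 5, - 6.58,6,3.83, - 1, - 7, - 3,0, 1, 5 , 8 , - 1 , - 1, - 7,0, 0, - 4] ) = [- 7, - 7, - 6.58, - 5, - 4, - 3 , - 1, - 1, - 1, - 1, 0,  0,0, 1/7,1, 3.83,  5,6  ,  8]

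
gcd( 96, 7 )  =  1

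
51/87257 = 51/87257 = 0.00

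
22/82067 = 22/82067 = 0.00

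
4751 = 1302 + 3449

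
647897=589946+57951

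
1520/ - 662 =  - 3 + 233/331 = - 2.30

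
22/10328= 11/5164 = 0.00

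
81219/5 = 81219/5=16243.80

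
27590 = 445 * 62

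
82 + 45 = 127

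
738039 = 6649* 111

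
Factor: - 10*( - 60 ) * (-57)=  - 34200 = -2^3 *3^2*5^2 * 19^1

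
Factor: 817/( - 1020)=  - 2^ ( -2)*3^( - 1)*5^( - 1 ) * 17^( - 1 ) * 19^1*43^1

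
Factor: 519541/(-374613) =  - 803/579 =- 3^( - 1)*11^1*  73^1* 193^( - 1 ) 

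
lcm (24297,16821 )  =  218673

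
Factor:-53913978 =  - 2^1 * 3^3*23^1*83^1*523^1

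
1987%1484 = 503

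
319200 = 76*4200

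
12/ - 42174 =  - 1 + 7027/7029 = - 0.00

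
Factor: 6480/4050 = 2^3*5^(-1) = 8/5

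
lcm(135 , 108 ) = 540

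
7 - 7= 0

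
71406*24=1713744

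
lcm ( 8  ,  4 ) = 8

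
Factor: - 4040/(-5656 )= 5/7 = 5^1 * 7^( -1)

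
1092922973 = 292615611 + 800307362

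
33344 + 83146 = 116490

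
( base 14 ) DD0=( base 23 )53G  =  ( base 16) aaa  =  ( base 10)2730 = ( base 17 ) 97A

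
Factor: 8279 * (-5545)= - 45907055=- 5^1 * 17^1*487^1*1109^1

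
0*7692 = 0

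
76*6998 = 531848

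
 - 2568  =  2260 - 4828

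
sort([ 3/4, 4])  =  [3/4, 4]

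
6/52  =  3/26 = 0.12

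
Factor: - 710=-2^1*5^1*71^1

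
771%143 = 56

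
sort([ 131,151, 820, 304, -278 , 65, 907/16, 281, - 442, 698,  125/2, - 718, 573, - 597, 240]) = [ - 718, - 597, - 442, - 278, 907/16,125/2, 65 , 131,151, 240,281,304,573, 698, 820]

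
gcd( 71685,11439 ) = 9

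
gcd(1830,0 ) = 1830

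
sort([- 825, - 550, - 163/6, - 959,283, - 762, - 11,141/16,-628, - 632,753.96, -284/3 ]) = [  -  959 , - 825,- 762, - 632,  -  628, - 550, - 284/3,  -  163/6, -11, 141/16, 283, 753.96]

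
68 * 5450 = 370600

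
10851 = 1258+9593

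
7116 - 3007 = 4109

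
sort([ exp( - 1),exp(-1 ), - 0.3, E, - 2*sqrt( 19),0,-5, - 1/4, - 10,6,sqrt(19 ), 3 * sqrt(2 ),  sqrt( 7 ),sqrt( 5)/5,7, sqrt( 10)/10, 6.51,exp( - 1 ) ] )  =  [ - 10,-2*sqrt( 19),-5,-0.3,-1/4, 0,sqrt(  10 )/10,exp(-1), exp(-1 ),exp (-1 ),sqrt( 5 )/5,sqrt( 7), E, 3*sqrt(2)  ,  sqrt( 19), 6, 6.51, 7]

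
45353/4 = 45353/4 = 11338.25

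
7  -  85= -78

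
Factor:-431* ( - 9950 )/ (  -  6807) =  - 2^1*3^( -1)*5^2*199^1*431^1*2269^( - 1) = -4288450/6807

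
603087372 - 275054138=328033234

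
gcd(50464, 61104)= 304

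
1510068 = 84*17977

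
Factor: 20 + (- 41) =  - 3^1* 7^1 = -  21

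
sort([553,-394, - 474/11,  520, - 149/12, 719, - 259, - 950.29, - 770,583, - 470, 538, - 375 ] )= [ - 950.29, - 770,  -  470, - 394, - 375, - 259, - 474/11, - 149/12,520 , 538,553,583,719]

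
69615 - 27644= 41971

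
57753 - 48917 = 8836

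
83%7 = 6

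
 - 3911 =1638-5549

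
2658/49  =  54  +  12/49 = 54.24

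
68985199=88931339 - 19946140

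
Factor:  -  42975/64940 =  - 45/68 = - 2^( - 2 ) * 3^2* 5^1*17^( - 1) 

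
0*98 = 0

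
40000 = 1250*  32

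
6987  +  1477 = 8464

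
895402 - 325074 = 570328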